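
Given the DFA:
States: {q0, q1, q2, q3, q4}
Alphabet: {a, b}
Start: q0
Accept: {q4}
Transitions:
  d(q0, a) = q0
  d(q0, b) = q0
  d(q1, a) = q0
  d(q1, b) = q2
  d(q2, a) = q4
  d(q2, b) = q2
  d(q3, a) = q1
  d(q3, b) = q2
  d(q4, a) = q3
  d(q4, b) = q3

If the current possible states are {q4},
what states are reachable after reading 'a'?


Apply transition on 'a' from each current state:
  d(q4, a) = q3

{q3}


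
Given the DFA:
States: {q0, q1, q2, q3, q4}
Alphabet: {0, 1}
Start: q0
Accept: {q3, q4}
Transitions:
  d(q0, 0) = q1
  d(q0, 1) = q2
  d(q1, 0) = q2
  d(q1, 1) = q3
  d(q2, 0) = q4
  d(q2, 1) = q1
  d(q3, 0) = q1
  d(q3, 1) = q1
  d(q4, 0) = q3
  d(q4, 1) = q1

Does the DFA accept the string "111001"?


Trace: q0 -> q2 -> q1 -> q3 -> q1 -> q2 -> q1
Final state: q1
Accept states: {q3, q4}

No, rejected (final state q1 is not an accept state)


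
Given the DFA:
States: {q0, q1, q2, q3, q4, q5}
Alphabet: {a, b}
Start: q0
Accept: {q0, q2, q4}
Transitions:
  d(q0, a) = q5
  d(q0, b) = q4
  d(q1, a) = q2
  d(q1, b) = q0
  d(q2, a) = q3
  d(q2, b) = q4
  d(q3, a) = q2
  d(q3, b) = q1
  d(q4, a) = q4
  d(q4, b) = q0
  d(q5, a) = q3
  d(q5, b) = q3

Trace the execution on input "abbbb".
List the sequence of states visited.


Input: abbbb
d(q0, a) = q5
d(q5, b) = q3
d(q3, b) = q1
d(q1, b) = q0
d(q0, b) = q4


q0 -> q5 -> q3 -> q1 -> q0 -> q4


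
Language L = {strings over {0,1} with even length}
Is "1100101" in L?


length = 7; 7 mod 2 = 1

No, "1100101" is not in L


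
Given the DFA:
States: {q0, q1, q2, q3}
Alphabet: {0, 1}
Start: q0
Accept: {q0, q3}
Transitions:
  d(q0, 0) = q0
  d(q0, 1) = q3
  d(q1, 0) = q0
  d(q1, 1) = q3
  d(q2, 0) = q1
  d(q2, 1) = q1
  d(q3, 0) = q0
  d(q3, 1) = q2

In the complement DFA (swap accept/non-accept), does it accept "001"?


Trace: q0 -> q0 -> q0 -> q3
Final: q3
Original accept: {q0, q3}
Complement: q3 is in original accept

No, complement rejects (original accepts)


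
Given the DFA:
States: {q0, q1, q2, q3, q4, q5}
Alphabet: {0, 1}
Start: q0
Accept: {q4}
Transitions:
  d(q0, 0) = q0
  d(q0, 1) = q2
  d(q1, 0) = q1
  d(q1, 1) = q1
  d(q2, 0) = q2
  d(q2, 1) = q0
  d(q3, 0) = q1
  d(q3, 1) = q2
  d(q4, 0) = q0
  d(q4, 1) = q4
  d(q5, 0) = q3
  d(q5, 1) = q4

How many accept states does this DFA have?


Accept states listed: {q4}
Counting: q4(1)

1


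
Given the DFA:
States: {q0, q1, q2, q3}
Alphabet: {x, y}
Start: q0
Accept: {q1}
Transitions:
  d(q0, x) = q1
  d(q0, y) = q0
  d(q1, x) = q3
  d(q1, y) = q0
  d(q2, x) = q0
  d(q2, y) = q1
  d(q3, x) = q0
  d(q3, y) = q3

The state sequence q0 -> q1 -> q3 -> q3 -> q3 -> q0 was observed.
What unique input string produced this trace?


Trace back each transition to find the symbol:
  q0 --[x]--> q1
  q1 --[x]--> q3
  q3 --[y]--> q3
  q3 --[y]--> q3
  q3 --[x]--> q0

"xxyyx"


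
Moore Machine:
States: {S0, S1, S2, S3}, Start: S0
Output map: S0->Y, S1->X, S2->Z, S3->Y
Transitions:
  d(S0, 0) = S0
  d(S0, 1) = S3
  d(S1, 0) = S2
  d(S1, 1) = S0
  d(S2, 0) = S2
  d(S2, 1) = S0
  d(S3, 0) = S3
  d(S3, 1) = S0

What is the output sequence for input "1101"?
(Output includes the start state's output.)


Start: S0 (output Y)
  --1--> S3 (output Y)
  --1--> S0 (output Y)
  --0--> S0 (output Y)
  --1--> S3 (output Y)

"YYYYY"


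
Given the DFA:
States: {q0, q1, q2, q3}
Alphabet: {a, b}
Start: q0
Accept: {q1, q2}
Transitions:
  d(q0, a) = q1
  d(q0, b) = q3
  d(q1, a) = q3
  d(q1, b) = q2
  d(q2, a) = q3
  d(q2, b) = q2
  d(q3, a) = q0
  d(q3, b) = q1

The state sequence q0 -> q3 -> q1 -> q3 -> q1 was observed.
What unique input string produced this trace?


Trace back each transition to find the symbol:
  q0 --[b]--> q3
  q3 --[b]--> q1
  q1 --[a]--> q3
  q3 --[b]--> q1

"bbab"


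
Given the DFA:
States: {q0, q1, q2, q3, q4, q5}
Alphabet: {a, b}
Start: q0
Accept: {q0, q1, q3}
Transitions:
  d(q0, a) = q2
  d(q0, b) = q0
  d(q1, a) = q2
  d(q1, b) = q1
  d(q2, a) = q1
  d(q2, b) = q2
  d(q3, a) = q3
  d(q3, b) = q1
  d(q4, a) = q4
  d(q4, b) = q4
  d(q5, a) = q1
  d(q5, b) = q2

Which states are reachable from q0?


BFS from q0:
  layer 0: {q0}
  layer 1: {q2}
  layer 2: {q1}

{q0, q1, q2}


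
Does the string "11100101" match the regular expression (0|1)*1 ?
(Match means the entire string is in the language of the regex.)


|string| = 8; first = '1'; last = '1'

Yes, "11100101" matches (0|1)*1


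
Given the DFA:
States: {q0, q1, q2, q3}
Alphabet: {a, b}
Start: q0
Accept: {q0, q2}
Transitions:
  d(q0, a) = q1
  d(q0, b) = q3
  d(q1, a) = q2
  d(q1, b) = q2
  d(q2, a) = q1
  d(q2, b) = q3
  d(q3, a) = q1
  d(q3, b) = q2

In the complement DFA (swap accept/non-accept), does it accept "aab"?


Trace: q0 -> q1 -> q2 -> q3
Final: q3
Original accept: {q0, q2}
Complement: q3 is not in original accept

Yes, complement accepts (original rejects)


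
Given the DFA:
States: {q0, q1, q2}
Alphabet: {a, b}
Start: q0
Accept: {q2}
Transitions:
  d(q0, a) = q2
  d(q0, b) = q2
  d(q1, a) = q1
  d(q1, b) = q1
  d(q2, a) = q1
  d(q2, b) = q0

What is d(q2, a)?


Looking up transition d(q2, a)

q1


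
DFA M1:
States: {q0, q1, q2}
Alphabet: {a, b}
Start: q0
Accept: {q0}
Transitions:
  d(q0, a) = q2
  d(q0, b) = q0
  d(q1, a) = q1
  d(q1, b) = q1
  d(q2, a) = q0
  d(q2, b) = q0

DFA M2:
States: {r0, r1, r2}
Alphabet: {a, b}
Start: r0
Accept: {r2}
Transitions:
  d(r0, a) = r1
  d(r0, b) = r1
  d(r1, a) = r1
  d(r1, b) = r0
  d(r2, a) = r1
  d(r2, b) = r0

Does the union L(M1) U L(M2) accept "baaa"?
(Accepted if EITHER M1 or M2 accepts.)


M1: final=q2 accepted=False
M2: final=r1 accepted=False

No, union rejects (neither accepts)


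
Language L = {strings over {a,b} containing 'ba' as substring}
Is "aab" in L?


'ba' does not occur

No, "aab" is not in L


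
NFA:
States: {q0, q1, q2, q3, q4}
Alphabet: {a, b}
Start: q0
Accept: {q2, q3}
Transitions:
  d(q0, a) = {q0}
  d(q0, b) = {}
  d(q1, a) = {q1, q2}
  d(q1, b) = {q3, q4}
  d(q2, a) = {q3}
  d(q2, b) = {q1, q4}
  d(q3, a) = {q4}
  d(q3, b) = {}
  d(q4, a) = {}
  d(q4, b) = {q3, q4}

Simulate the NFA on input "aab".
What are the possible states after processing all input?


Start: {q0}
  --a--> {q0}
  --a--> {q0}
  --b--> {}

{} (empty set, no valid transitions)


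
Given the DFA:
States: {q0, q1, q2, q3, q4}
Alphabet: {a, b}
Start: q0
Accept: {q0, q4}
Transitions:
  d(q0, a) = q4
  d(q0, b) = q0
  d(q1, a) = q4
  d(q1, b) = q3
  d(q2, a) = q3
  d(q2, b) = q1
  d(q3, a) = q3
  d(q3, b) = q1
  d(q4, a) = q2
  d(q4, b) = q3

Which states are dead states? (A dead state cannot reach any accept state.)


Forward reachability from each state:
  q0 -> reaches accept state q0 (live)
  q1 -> reaches accept state q4 (live)
  q2 -> reaches accept state q4 (live)
  q3 -> reaches accept state q4 (live)
  q4 -> reaches accept state q4 (live)

None (all states can reach an accept state)


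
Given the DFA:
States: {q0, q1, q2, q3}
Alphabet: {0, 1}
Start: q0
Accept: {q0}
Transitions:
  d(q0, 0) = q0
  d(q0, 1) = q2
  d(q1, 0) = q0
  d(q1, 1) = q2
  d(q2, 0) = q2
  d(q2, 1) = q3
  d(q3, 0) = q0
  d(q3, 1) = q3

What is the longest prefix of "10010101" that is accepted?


Run the DFA, marking each prefix where the state is accepting:
  "" -> q0 [accept]
  "1" -> q2 [reject]
  "10" -> q2 [reject]
  "100" -> q2 [reject]
  "1001" -> q3 [reject]
  "10010" -> q0 [accept]
  "100101" -> q2 [reject]
  "1001010" -> q2 [reject]
  "10010101" -> q3 [reject]

"10010"


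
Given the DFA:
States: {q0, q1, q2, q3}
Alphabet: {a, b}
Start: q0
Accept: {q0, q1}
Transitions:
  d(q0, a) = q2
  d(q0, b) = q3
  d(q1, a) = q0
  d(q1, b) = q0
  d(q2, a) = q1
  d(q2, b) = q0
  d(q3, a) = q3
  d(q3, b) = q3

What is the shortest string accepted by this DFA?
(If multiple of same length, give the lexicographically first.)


BFS by string length (lex-first path to each state shown):
  len 0: q0<-""
Found accept state at length 0.

"" (empty string)


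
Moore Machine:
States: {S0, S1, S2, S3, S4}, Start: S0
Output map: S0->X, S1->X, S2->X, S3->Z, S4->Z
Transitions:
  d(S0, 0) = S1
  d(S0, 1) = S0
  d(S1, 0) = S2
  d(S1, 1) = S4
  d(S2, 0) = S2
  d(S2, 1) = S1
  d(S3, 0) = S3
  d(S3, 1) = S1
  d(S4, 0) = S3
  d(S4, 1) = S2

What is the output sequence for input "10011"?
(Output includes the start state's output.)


Start: S0 (output X)
  --1--> S0 (output X)
  --0--> S1 (output X)
  --0--> S2 (output X)
  --1--> S1 (output X)
  --1--> S4 (output Z)

"XXXXXZ"


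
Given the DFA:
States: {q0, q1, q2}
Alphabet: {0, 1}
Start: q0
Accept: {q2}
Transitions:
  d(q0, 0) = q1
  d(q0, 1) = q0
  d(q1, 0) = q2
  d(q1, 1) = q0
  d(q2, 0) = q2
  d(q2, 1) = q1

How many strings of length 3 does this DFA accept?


Enumerating all length-3 strings:
  "000" -> q2 [accept]
  "001" -> q1 [reject]
  "010" -> q1 [reject]
  "011" -> q0 [reject]
  "100" -> q2 [accept]
  "101" -> q0 [reject]
  "110" -> q1 [reject]
  "111" -> q0 [reject]

2 out of 8


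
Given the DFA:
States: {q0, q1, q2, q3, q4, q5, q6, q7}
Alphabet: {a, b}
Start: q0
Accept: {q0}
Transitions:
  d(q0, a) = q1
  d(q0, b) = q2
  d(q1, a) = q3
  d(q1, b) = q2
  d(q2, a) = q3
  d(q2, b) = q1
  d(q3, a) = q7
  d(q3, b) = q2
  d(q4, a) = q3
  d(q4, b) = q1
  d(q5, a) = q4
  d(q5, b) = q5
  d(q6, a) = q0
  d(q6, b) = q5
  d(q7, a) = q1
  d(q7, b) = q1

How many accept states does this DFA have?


Accept states listed: {q0}
Counting: q0(1)

1


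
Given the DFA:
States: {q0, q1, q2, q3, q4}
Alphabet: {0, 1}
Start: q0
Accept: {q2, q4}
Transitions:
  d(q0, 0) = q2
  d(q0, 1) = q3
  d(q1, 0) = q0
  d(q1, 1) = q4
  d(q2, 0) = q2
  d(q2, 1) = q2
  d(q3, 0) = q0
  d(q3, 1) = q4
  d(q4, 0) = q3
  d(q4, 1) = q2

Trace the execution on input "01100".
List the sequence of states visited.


Input: 01100
d(q0, 0) = q2
d(q2, 1) = q2
d(q2, 1) = q2
d(q2, 0) = q2
d(q2, 0) = q2


q0 -> q2 -> q2 -> q2 -> q2 -> q2


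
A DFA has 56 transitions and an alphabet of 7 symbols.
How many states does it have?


Each state has exactly one transition per symbol.
states = transitions / |alphabet| = 56 / 7 = 8

8


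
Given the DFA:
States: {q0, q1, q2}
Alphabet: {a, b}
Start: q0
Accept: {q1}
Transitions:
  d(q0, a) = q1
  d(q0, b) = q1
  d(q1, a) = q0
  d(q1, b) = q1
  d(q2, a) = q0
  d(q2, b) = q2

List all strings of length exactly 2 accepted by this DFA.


All strings of length 2: 4 total
Accepted: 2

"ab", "bb"


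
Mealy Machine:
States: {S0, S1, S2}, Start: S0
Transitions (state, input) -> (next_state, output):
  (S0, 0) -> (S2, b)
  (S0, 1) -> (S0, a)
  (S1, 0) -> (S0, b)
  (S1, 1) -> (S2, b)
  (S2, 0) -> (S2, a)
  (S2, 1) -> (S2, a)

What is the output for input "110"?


Step-by-step:
  (S0, 1) -> (S0, a)
  (S0, 1) -> (S0, a)
  (S0, 0) -> (S2, b)

"aab"


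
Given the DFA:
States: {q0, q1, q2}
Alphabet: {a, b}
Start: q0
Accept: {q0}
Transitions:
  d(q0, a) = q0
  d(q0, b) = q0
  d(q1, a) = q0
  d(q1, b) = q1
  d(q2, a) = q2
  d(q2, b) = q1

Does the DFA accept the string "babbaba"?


Trace: q0 -> q0 -> q0 -> q0 -> q0 -> q0 -> q0 -> q0
Final state: q0
Accept states: {q0}

Yes, accepted (final state q0 is an accept state)


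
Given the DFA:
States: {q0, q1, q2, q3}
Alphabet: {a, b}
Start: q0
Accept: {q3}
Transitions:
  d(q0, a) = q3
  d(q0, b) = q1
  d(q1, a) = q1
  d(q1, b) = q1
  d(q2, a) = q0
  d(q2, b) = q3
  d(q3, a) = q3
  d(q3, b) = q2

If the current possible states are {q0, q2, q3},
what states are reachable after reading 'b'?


Apply transition on 'b' from each current state:
  d(q0, b) = q1
  d(q2, b) = q3
  d(q3, b) = q2

{q1, q2, q3}


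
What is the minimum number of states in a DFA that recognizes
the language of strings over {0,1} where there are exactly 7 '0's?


States: count = 0, 1, ..., 7 (that's 8 states), plus a dead state for count > 7.
Total: 8 + 1 = 9. Accept = count-7 state.

9


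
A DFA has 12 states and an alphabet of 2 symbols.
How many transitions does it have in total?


Each state has exactly one transition per symbol.
12 * 2 = 24

24


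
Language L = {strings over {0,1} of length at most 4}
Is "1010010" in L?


length = 7

No, "1010010" is not in L


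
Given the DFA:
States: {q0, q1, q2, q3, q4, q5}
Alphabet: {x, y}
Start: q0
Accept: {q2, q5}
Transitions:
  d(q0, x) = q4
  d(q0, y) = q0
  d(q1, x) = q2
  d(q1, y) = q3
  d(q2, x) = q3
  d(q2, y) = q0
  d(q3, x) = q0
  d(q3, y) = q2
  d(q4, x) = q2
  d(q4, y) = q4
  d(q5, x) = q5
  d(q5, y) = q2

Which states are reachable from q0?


BFS from q0:
  layer 0: {q0}
  layer 1: {q4}
  layer 2: {q2}
  layer 3: {q3}

{q0, q2, q3, q4}


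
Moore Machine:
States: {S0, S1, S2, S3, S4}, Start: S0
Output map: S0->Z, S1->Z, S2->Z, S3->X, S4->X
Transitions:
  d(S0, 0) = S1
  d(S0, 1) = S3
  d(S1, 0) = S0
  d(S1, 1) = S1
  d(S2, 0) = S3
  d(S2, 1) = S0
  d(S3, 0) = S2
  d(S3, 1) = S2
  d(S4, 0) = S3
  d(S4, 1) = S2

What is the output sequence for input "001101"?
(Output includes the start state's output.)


Start: S0 (output Z)
  --0--> S1 (output Z)
  --0--> S0 (output Z)
  --1--> S3 (output X)
  --1--> S2 (output Z)
  --0--> S3 (output X)
  --1--> S2 (output Z)

"ZZZXZXZ"


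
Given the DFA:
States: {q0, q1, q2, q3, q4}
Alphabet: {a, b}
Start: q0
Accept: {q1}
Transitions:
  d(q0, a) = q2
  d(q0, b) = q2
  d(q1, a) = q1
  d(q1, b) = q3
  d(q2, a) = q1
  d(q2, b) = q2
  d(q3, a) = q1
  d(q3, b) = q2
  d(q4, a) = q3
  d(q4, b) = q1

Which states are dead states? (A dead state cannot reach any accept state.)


Forward reachability from each state:
  q0 -> reaches accept state q1 (live)
  q1 -> reaches accept state q1 (live)
  q2 -> reaches accept state q1 (live)
  q3 -> reaches accept state q1 (live)
  q4 -> reaches accept state q1 (live)

None (all states can reach an accept state)


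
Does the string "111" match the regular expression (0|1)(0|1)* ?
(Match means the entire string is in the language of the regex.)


|string| = 3; first = '1'; last = '1'

Yes, "111" matches (0|1)(0|1)*


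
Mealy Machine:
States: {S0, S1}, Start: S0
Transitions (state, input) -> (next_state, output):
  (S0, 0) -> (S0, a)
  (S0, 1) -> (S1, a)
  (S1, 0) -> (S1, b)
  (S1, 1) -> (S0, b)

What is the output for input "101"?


Step-by-step:
  (S0, 1) -> (S1, a)
  (S1, 0) -> (S1, b)
  (S1, 1) -> (S0, b)

"abb"


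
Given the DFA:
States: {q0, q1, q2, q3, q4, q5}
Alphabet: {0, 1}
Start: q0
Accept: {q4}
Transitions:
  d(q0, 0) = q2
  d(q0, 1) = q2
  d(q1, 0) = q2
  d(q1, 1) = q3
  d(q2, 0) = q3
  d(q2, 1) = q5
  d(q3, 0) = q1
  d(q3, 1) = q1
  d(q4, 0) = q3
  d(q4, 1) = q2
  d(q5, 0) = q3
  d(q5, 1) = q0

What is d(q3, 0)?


Looking up transition d(q3, 0)

q1


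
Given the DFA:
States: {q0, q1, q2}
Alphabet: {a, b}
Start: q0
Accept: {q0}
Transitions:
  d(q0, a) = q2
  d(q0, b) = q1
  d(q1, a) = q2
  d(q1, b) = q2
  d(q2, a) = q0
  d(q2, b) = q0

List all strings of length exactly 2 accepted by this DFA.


All strings of length 2: 4 total
Accepted: 2

"aa", "ab"


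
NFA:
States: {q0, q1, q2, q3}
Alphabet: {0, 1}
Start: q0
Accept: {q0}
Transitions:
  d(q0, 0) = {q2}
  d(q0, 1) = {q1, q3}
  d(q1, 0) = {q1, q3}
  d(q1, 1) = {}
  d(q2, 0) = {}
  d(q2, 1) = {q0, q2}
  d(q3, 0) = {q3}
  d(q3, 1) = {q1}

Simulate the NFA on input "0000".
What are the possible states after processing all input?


Start: {q0}
  --0--> {q2}
  --0--> {}
  --0--> {}
  --0--> {}

{} (empty set, no valid transitions)


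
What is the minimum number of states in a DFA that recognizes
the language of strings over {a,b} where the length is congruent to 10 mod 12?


States track (length) mod 12.
Need 12 states: one per remainder 0..11; accept = remainder 10.

12


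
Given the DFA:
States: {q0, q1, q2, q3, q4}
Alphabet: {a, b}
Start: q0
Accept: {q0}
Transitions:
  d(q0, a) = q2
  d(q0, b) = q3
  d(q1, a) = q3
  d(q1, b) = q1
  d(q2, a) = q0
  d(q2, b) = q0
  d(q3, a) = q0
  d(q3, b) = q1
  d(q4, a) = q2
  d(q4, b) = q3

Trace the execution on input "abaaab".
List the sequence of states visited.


Input: abaaab
d(q0, a) = q2
d(q2, b) = q0
d(q0, a) = q2
d(q2, a) = q0
d(q0, a) = q2
d(q2, b) = q0


q0 -> q2 -> q0 -> q2 -> q0 -> q2 -> q0


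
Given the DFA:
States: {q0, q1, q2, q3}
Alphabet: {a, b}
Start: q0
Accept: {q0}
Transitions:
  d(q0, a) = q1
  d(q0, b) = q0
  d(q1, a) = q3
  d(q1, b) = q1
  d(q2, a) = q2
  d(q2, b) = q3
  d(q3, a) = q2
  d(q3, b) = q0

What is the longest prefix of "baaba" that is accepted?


Run the DFA, marking each prefix where the state is accepting:
  "" -> q0 [accept]
  "b" -> q0 [accept]
  "ba" -> q1 [reject]
  "baa" -> q3 [reject]
  "baab" -> q0 [accept]
  "baaba" -> q1 [reject]

"baab"


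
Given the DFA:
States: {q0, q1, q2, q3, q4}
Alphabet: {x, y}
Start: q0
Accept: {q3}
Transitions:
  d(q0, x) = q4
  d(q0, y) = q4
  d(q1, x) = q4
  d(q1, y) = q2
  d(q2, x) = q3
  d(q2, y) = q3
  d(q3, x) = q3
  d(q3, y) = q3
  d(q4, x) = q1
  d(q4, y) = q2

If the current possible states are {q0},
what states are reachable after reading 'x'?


Apply transition on 'x' from each current state:
  d(q0, x) = q4

{q4}


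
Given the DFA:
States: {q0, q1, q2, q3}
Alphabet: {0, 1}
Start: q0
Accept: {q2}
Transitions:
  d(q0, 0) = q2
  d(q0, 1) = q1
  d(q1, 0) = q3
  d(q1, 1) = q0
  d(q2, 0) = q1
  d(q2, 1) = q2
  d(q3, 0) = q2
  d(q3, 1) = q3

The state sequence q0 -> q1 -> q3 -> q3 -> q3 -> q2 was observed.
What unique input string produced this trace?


Trace back each transition to find the symbol:
  q0 --[1]--> q1
  q1 --[0]--> q3
  q3 --[1]--> q3
  q3 --[1]--> q3
  q3 --[0]--> q2

"10110"


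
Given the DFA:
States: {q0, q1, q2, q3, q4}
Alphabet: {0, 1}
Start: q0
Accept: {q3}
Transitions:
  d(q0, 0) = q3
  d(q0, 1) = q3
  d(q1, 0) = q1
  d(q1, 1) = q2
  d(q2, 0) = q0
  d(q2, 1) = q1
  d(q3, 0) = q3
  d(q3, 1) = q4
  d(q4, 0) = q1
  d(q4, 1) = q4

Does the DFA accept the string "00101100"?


Trace: q0 -> q3 -> q3 -> q4 -> q1 -> q2 -> q1 -> q1 -> q1
Final state: q1
Accept states: {q3}

No, rejected (final state q1 is not an accept state)


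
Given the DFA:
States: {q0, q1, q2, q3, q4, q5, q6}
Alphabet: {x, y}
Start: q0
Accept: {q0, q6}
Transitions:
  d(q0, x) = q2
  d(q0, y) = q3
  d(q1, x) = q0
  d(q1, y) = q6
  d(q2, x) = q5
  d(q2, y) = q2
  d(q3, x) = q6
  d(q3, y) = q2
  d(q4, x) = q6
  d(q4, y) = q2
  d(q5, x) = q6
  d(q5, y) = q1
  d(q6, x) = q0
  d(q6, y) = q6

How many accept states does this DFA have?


Accept states listed: {q0, q6}
Counting: q0(1) q6(2)

2


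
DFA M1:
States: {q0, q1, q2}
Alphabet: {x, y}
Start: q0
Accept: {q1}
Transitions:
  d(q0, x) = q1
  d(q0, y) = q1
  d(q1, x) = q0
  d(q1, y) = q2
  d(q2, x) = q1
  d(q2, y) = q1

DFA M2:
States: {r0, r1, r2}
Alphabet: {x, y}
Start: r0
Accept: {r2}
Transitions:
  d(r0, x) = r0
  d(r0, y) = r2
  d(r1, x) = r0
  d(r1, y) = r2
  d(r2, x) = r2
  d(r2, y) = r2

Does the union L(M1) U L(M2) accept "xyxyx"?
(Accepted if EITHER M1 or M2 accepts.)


M1: final=q1 accepted=True
M2: final=r2 accepted=True

Yes, union accepts


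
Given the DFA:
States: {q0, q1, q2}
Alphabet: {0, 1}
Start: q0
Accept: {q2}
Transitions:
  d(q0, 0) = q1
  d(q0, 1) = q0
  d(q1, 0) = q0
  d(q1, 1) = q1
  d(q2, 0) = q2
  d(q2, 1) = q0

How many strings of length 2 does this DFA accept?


Enumerating all length-2 strings:
  "00" -> q0 [reject]
  "01" -> q1 [reject]
  "10" -> q1 [reject]
  "11" -> q0 [reject]

0 out of 4


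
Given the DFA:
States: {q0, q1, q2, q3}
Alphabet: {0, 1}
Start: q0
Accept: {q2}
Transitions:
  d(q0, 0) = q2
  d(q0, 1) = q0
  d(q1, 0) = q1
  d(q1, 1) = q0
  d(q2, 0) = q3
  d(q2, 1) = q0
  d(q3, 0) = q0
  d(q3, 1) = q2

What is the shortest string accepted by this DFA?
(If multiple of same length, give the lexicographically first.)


BFS by string length (lex-first path to each state shown):
  len 0: q0<-""
  len 1: q0<-"1", q2<-"0"
Found accept state at length 1.

"0"


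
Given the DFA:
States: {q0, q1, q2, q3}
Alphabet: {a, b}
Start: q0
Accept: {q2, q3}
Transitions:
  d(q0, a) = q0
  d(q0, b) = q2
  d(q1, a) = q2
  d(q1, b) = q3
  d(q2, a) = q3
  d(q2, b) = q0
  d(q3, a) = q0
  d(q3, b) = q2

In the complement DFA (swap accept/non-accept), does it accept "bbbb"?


Trace: q0 -> q2 -> q0 -> q2 -> q0
Final: q0
Original accept: {q2, q3}
Complement: q0 is not in original accept

Yes, complement accepts (original rejects)


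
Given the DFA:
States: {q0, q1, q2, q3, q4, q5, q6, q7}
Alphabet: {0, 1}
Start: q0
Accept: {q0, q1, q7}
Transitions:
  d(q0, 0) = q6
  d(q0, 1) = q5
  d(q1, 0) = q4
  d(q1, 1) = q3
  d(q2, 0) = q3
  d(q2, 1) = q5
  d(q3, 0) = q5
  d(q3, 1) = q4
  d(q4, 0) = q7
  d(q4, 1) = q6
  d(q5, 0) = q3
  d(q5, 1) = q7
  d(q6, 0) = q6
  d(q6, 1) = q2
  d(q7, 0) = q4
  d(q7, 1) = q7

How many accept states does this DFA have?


Accept states listed: {q0, q1, q7}
Counting: q0(1) q1(2) q7(3)

3


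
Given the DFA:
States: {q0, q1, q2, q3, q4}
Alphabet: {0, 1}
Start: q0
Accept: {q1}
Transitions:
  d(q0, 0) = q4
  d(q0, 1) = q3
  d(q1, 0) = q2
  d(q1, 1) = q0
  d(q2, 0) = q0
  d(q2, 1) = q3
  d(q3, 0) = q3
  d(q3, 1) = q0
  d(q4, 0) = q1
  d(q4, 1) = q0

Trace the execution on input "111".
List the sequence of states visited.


Input: 111
d(q0, 1) = q3
d(q3, 1) = q0
d(q0, 1) = q3


q0 -> q3 -> q0 -> q3


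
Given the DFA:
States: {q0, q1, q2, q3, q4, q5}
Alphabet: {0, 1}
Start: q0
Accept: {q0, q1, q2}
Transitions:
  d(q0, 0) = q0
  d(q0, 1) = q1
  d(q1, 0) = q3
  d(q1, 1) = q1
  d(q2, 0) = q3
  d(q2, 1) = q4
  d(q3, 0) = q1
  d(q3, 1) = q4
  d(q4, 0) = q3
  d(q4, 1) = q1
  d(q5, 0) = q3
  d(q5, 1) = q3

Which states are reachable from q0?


BFS from q0:
  layer 0: {q0}
  layer 1: {q1}
  layer 2: {q3}
  layer 3: {q4}

{q0, q1, q3, q4}


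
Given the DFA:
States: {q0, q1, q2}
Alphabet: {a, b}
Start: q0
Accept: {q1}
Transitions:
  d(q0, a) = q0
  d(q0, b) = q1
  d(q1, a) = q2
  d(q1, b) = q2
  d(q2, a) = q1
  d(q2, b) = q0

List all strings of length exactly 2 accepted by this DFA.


All strings of length 2: 4 total
Accepted: 1

"ab"


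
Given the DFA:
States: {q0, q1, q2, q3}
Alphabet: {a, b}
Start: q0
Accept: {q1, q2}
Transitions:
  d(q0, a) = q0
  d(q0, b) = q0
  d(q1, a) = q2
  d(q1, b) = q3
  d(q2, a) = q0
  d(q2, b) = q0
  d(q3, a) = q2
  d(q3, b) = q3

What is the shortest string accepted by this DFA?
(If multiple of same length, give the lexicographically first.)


BFS by string length (lex-first path to each state shown):
  len 0: q0<-""
  len 1: q0<-"a"
  len 2: q0<-"aa"
  len 3: q0<-"aaa"
  len 4: q0<-"aaaa"
  len 5: q0<-"aaaaa"
  len 6: q0<-"aaaaaa"
  len 7: q0<-"aaaaaaa"
  len 8: q0<-"aaaaaaaa"

No string accepted (empty language)


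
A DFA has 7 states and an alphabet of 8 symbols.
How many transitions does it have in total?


Each state has exactly one transition per symbol.
7 * 8 = 56

56


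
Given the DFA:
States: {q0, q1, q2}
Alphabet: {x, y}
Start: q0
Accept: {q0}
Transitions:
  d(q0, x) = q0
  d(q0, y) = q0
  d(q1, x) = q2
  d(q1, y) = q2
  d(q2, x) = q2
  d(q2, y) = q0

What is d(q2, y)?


Looking up transition d(q2, y)

q0


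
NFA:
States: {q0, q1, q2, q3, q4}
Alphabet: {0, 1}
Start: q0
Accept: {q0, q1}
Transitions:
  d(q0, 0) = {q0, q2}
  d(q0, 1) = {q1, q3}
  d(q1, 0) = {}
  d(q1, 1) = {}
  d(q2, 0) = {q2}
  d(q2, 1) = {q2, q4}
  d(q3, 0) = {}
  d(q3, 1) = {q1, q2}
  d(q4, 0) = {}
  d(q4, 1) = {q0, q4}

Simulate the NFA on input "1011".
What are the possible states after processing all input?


Start: {q0}
  --1--> {q1, q3}
  --0--> {}
  --1--> {}
  --1--> {}

{} (empty set, no valid transitions)


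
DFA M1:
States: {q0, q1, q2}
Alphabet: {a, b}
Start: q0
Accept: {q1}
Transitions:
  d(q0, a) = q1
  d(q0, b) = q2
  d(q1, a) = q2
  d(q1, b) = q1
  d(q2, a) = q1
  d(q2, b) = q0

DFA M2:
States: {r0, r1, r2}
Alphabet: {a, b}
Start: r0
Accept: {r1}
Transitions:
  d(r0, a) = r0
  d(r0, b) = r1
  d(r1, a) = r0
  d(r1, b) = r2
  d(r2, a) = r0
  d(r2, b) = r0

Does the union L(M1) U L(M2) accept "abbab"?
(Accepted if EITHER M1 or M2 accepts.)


M1: final=q0 accepted=False
M2: final=r1 accepted=True

Yes, union accepts


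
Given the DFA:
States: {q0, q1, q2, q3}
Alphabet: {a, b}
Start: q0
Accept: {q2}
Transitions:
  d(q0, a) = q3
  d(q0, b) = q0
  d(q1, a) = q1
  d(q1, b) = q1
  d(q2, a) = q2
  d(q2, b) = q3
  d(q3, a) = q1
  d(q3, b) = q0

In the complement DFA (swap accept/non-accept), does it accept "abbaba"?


Trace: q0 -> q3 -> q0 -> q0 -> q3 -> q0 -> q3
Final: q3
Original accept: {q2}
Complement: q3 is not in original accept

Yes, complement accepts (original rejects)


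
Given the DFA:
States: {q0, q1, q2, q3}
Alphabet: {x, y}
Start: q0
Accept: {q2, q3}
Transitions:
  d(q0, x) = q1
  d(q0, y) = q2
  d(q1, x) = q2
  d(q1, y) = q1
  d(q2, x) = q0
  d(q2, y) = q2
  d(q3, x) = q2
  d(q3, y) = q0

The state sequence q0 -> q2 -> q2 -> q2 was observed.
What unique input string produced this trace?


Trace back each transition to find the symbol:
  q0 --[y]--> q2
  q2 --[y]--> q2
  q2 --[y]--> q2

"yyy"


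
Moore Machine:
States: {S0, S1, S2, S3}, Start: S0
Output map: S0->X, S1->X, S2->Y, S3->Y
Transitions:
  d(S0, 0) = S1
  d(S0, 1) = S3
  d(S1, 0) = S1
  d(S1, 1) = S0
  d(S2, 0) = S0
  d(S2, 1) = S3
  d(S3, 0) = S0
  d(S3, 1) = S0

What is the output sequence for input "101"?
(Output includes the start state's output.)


Start: S0 (output X)
  --1--> S3 (output Y)
  --0--> S0 (output X)
  --1--> S3 (output Y)

"XYXY"


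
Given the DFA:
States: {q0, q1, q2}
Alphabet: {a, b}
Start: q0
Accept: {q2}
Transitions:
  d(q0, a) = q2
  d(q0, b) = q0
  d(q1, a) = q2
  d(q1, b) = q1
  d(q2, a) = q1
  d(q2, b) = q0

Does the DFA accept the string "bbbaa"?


Trace: q0 -> q0 -> q0 -> q0 -> q2 -> q1
Final state: q1
Accept states: {q2}

No, rejected (final state q1 is not an accept state)


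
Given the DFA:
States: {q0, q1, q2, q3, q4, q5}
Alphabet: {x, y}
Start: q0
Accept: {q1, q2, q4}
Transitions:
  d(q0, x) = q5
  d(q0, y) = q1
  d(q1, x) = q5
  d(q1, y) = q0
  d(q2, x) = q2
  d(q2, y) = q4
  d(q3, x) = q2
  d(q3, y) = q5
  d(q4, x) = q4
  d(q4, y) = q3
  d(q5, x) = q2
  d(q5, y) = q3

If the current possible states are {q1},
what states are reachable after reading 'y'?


Apply transition on 'y' from each current state:
  d(q1, y) = q0

{q0}


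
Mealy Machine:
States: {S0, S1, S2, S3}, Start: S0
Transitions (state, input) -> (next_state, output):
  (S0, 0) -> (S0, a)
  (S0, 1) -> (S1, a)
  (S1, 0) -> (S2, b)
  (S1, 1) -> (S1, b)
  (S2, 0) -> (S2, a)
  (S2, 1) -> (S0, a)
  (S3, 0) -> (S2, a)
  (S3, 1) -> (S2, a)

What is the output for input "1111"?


Step-by-step:
  (S0, 1) -> (S1, a)
  (S1, 1) -> (S1, b)
  (S1, 1) -> (S1, b)
  (S1, 1) -> (S1, b)

"abbb"


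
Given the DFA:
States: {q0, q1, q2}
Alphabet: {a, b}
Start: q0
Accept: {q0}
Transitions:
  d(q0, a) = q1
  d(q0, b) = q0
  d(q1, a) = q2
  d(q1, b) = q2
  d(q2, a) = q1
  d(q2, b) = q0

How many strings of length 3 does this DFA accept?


Enumerating all length-3 strings:
  "aaa" -> q1 [reject]
  "aab" -> q0 [accept]
  "aba" -> q1 [reject]
  "abb" -> q0 [accept]
  "baa" -> q2 [reject]
  "bab" -> q2 [reject]
  "bba" -> q1 [reject]
  "bbb" -> q0 [accept]

3 out of 8


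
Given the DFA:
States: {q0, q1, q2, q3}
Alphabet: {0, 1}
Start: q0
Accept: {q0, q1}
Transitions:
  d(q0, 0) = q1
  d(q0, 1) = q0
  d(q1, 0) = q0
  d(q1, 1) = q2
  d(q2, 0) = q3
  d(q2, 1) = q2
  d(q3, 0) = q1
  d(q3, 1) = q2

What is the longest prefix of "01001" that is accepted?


Run the DFA, marking each prefix where the state is accepting:
  "" -> q0 [accept]
  "0" -> q1 [accept]
  "01" -> q2 [reject]
  "010" -> q3 [reject]
  "0100" -> q1 [accept]
  "01001" -> q2 [reject]

"0100"


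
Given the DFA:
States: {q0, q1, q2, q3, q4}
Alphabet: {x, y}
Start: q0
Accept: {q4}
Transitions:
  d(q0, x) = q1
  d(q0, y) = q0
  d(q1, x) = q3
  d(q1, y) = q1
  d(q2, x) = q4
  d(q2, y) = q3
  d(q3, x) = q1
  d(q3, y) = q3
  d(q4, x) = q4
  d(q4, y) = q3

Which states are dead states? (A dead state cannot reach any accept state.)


Forward reachability from each state:
  q0 -> reaches {q0, q1, q3}, no accept state (dead)
  q1 -> reaches {q1, q3}, no accept state (dead)
  q2 -> reaches accept state q4 (live)
  q3 -> reaches {q1, q3}, no accept state (dead)
  q4 -> reaches accept state q4 (live)

{q0, q1, q3}


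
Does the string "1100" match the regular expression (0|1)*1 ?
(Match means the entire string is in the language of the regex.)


|string| = 4; first = '1'; last = '0'

No, "1100" does not match (0|1)*1


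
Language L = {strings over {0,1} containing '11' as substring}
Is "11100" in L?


'11' occurs at index 0

Yes, "11100" is in L


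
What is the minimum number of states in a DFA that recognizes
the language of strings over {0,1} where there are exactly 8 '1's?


States: count = 0, 1, ..., 8 (that's 9 states), plus a dead state for count > 8.
Total: 9 + 1 = 10. Accept = count-8 state.

10


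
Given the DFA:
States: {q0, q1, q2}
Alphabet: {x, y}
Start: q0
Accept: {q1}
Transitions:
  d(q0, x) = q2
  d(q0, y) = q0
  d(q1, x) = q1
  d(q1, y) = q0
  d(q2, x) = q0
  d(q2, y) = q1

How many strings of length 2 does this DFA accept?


Enumerating all length-2 strings:
  "xx" -> q0 [reject]
  "xy" -> q1 [accept]
  "yx" -> q2 [reject]
  "yy" -> q0 [reject]

1 out of 4


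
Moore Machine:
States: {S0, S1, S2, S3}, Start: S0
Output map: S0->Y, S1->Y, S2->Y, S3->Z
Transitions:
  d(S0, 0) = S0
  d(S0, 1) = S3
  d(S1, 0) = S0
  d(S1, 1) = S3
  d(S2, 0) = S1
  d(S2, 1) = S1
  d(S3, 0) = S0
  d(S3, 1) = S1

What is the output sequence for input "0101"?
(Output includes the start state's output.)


Start: S0 (output Y)
  --0--> S0 (output Y)
  --1--> S3 (output Z)
  --0--> S0 (output Y)
  --1--> S3 (output Z)

"YYZYZ"


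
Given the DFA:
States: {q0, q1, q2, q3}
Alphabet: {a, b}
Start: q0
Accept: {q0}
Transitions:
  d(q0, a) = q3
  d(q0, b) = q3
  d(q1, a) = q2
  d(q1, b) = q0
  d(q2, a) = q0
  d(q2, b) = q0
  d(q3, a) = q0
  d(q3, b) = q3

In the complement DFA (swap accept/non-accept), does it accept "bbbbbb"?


Trace: q0 -> q3 -> q3 -> q3 -> q3 -> q3 -> q3
Final: q3
Original accept: {q0}
Complement: q3 is not in original accept

Yes, complement accepts (original rejects)


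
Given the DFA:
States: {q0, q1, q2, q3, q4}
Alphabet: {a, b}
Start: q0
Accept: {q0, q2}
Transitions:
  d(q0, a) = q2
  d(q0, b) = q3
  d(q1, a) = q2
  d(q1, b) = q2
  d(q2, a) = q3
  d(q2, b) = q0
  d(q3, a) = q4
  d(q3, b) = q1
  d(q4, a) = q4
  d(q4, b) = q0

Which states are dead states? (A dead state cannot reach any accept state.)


Forward reachability from each state:
  q0 -> reaches accept state q0 (live)
  q1 -> reaches accept state q0 (live)
  q2 -> reaches accept state q0 (live)
  q3 -> reaches accept state q0 (live)
  q4 -> reaches accept state q0 (live)

None (all states can reach an accept state)


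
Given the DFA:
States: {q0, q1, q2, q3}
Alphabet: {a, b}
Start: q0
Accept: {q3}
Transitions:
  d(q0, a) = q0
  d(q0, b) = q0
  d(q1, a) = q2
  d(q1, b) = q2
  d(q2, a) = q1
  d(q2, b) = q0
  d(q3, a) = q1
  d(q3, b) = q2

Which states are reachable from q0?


BFS from q0:
  layer 0: {q0}

{q0}


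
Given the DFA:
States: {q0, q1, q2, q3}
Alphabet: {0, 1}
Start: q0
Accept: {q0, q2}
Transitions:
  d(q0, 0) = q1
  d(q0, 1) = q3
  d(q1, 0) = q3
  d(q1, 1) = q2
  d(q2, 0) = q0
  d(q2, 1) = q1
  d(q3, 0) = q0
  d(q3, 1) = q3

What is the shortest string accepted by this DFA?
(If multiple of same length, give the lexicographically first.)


BFS by string length (lex-first path to each state shown):
  len 0: q0<-""
Found accept state at length 0.

"" (empty string)


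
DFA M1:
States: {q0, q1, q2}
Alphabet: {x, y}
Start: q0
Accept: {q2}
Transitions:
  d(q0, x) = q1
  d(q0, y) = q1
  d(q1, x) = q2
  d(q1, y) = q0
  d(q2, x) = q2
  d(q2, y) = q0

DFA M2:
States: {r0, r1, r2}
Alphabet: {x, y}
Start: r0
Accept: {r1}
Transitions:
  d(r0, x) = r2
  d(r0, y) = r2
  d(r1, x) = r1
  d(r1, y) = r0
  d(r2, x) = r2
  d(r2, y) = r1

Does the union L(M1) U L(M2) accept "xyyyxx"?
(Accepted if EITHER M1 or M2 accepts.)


M1: final=q2 accepted=True
M2: final=r2 accepted=False

Yes, union accepts


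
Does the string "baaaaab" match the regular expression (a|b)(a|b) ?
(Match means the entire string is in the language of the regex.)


|string| = 7; first = 'b'; last = 'b'

No, "baaaaab" does not match (a|b)(a|b)


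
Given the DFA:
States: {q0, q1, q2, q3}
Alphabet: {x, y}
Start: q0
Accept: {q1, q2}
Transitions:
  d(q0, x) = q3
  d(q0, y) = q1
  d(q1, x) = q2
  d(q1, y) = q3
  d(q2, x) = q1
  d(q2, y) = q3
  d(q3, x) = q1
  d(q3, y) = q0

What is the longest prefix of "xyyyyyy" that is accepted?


Run the DFA, marking each prefix where the state is accepting:
  "" -> q0 [reject]
  "x" -> q3 [reject]
  "xy" -> q0 [reject]
  "xyy" -> q1 [accept]
  "xyyy" -> q3 [reject]
  "xyyyy" -> q0 [reject]
  "xyyyyy" -> q1 [accept]
  "xyyyyyy" -> q3 [reject]

"xyyyyy"


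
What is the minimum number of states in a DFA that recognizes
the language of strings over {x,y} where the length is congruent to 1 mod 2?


States track (length) mod 2.
Need 2 states: one per remainder 0..1; accept = remainder 1.

2


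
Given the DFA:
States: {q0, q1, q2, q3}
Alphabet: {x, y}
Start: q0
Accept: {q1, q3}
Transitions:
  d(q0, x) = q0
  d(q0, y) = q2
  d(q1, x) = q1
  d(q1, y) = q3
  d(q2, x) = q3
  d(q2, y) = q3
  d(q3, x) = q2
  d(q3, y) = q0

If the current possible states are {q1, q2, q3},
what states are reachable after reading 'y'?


Apply transition on 'y' from each current state:
  d(q1, y) = q3
  d(q2, y) = q3
  d(q3, y) = q0

{q0, q3}


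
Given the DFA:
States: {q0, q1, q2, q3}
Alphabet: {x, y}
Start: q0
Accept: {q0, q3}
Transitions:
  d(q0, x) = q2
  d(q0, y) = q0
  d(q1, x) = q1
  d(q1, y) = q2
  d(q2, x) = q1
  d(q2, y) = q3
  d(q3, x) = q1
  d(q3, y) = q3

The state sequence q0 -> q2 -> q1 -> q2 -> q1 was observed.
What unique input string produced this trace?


Trace back each transition to find the symbol:
  q0 --[x]--> q2
  q2 --[x]--> q1
  q1 --[y]--> q2
  q2 --[x]--> q1

"xxyx"


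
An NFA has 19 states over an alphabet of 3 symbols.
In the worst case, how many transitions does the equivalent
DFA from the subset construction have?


Subset construction: one DFA state per subset of NFA states = 2^19 = 524288 states.
Each DFA state has 3 outgoing transitions: 524288 * 3 = 1572864

1572864


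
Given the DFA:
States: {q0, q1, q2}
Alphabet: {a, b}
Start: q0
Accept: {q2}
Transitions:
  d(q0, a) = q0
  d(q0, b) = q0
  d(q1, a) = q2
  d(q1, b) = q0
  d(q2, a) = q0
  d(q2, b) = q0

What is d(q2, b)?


Looking up transition d(q2, b)

q0


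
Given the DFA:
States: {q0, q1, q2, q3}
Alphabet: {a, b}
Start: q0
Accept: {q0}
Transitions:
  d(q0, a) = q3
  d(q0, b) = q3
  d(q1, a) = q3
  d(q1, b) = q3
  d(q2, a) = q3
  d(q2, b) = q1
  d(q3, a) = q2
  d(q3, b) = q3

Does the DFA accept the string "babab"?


Trace: q0 -> q3 -> q2 -> q1 -> q3 -> q3
Final state: q3
Accept states: {q0}

No, rejected (final state q3 is not an accept state)


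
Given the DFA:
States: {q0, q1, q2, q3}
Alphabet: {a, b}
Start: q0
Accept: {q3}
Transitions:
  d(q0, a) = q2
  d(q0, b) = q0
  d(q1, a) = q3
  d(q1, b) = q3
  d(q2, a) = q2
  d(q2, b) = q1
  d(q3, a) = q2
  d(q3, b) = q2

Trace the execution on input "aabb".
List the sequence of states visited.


Input: aabb
d(q0, a) = q2
d(q2, a) = q2
d(q2, b) = q1
d(q1, b) = q3


q0 -> q2 -> q2 -> q1 -> q3


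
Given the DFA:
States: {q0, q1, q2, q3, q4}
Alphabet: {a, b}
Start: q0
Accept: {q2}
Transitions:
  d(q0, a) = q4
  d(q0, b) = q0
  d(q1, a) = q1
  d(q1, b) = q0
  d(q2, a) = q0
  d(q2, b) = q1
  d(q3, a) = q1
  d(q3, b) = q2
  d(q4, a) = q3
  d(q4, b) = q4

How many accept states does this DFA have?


Accept states listed: {q2}
Counting: q2(1)

1


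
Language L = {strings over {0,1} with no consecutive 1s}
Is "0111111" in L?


'11' occurs at index 1

No, "0111111" is not in L


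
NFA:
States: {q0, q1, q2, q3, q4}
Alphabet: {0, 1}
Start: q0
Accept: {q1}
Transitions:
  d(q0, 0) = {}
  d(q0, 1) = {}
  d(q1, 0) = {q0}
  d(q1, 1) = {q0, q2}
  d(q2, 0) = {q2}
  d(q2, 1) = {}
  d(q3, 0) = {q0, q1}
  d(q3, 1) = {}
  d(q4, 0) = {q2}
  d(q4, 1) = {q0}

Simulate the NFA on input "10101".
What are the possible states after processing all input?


Start: {q0}
  --1--> {}
  --0--> {}
  --1--> {}
  --0--> {}
  --1--> {}

{} (empty set, no valid transitions)


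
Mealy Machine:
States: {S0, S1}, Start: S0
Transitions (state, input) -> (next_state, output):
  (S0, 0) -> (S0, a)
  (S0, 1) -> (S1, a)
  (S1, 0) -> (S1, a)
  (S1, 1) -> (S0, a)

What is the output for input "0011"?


Step-by-step:
  (S0, 0) -> (S0, a)
  (S0, 0) -> (S0, a)
  (S0, 1) -> (S1, a)
  (S1, 1) -> (S0, a)

"aaaa"


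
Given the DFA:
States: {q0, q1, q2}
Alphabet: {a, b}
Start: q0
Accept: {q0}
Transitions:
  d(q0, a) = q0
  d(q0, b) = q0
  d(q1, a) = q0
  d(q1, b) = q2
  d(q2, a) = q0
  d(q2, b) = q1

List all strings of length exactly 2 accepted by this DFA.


All strings of length 2: 4 total
Accepted: 4

"aa", "ab", "ba", "bb"


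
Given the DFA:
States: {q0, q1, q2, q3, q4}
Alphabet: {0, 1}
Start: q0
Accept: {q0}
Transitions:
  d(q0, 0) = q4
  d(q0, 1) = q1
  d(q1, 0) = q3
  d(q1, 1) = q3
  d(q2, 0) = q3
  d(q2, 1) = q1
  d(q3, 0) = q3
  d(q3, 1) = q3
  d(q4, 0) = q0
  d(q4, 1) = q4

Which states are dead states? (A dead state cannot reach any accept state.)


Forward reachability from each state:
  q0 -> reaches accept state q0 (live)
  q1 -> reaches {q1, q3}, no accept state (dead)
  q2 -> reaches {q1, q2, q3}, no accept state (dead)
  q3 -> reaches {q3}, no accept state (dead)
  q4 -> reaches accept state q0 (live)

{q1, q2, q3}


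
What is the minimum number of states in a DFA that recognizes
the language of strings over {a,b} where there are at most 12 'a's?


States: count = 0, 1, ..., 12 (all accepting; 13 states), plus a dead state for count > 12.
Total: 13 + 1 = 14.

14


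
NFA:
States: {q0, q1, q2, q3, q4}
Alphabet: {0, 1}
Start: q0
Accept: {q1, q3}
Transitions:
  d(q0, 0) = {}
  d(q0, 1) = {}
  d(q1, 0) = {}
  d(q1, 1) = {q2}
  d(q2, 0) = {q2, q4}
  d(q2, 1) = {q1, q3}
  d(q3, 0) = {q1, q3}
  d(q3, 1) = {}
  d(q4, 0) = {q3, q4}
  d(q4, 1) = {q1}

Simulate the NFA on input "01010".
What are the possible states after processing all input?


Start: {q0}
  --0--> {}
  --1--> {}
  --0--> {}
  --1--> {}
  --0--> {}

{} (empty set, no valid transitions)


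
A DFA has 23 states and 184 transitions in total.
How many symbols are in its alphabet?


Each state has exactly one transition per symbol.
|alphabet| = transitions / states = 184 / 23 = 8

8


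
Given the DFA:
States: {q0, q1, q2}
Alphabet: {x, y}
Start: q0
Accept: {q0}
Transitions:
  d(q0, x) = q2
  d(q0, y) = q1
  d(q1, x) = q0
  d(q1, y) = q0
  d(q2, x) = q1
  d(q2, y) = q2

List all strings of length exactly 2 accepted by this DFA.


All strings of length 2: 4 total
Accepted: 2

"yx", "yy"


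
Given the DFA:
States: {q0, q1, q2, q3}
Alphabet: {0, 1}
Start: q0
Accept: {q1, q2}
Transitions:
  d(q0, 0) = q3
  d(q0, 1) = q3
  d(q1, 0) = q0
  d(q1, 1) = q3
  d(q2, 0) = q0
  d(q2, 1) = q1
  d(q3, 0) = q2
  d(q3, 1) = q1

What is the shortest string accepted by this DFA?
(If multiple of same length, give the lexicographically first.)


BFS by string length (lex-first path to each state shown):
  len 0: q0<-""
  len 1: q3<-"0"
  len 2: q1<-"01", q2<-"00"
Found accept state at length 2.

"00"


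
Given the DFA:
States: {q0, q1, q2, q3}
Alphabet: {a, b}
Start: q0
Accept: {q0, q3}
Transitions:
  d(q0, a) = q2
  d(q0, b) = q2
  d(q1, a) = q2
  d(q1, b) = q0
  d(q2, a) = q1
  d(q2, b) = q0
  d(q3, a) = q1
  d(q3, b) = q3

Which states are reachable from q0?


BFS from q0:
  layer 0: {q0}
  layer 1: {q2}
  layer 2: {q1}

{q0, q1, q2}


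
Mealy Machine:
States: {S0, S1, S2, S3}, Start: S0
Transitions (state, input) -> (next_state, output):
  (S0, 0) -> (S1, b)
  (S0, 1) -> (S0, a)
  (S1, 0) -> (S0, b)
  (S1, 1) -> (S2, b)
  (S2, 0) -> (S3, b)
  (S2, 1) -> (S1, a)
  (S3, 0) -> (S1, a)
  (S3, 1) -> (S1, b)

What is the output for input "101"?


Step-by-step:
  (S0, 1) -> (S0, a)
  (S0, 0) -> (S1, b)
  (S1, 1) -> (S2, b)

"abb"
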